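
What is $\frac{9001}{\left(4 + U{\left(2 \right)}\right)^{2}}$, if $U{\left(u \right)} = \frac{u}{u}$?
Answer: $\frac{9001}{25} \approx 360.04$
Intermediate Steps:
$U{\left(u \right)} = 1$
$\frac{9001}{\left(4 + U{\left(2 \right)}\right)^{2}} = \frac{9001}{\left(4 + 1\right)^{2}} = \frac{9001}{5^{2}} = \frac{9001}{25}$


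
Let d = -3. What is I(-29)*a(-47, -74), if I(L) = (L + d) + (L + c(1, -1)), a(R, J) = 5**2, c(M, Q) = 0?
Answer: -1525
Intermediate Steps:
a(R, J) = 25
I(L) = -3 + 2*L (I(L) = (L - 3) + (L + 0) = (-3 + L) + L = -3 + 2*L)
I(-29)*a(-47, -74) = (-3 + 2*(-29))*25 = (-3 - 58)*25 = -61*25 = -1525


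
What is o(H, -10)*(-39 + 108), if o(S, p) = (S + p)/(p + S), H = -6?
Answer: 69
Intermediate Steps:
o(S, p) = 1 (o(S, p) = (S + p)/(S + p) = 1)
o(H, -10)*(-39 + 108) = 1*(-39 + 108) = 1*69 = 69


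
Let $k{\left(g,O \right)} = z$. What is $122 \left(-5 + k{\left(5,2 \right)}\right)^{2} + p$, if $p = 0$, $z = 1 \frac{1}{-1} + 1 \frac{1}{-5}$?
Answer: $\frac{117242}{25} \approx 4689.7$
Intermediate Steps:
$z = - \frac{6}{5}$ ($z = 1 \left(-1\right) + 1 \left(- \frac{1}{5}\right) = -1 - \frac{1}{5} = - \frac{6}{5} \approx -1.2$)
$k{\left(g,O \right)} = - \frac{6}{5}$
$122 \left(-5 + k{\left(5,2 \right)}\right)^{2} + p = 122 \left(-5 - \frac{6}{5}\right)^{2} + 0 = 122 \left(- \frac{31}{5}\right)^{2} + 0 = 122 \cdot \frac{961}{25} + 0 = \frac{117242}{25} + 0 = \frac{117242}{25}$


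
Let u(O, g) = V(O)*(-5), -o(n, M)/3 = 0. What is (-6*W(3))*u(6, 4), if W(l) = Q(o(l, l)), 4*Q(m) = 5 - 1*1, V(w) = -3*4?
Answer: -360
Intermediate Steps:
o(n, M) = 0 (o(n, M) = -3*0 = 0)
V(w) = -12
Q(m) = 1 (Q(m) = (5 - 1*1)/4 = (5 - 1)/4 = (¼)*4 = 1)
W(l) = 1
u(O, g) = 60 (u(O, g) = -12*(-5) = 60)
(-6*W(3))*u(6, 4) = -6*1*60 = -6*60 = -360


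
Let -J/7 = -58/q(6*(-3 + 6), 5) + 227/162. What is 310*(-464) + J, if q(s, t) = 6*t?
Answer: -116507383/810 ≈ -1.4384e+5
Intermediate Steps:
J = 3017/810 (J = -7*(-58/(6*5) + 227/162) = -7*(-58/30 + 227*(1/162)) = -7*(-58*1/30 + 227/162) = -7*(-29/15 + 227/162) = -7*(-431/810) = 3017/810 ≈ 3.7247)
310*(-464) + J = 310*(-464) + 3017/810 = -143840 + 3017/810 = -116507383/810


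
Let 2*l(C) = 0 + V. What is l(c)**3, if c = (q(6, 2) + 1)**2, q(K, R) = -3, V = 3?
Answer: 27/8 ≈ 3.3750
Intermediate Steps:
c = 4 (c = (-3 + 1)**2 = (-2)**2 = 4)
l(C) = 3/2 (l(C) = (0 + 3)/2 = (1/2)*3 = 3/2)
l(c)**3 = (3/2)**3 = 27/8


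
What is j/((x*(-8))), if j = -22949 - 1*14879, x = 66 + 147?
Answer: 9457/426 ≈ 22.200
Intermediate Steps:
x = 213
j = -37828 (j = -22949 - 14879 = -37828)
j/((x*(-8))) = -37828/(213*(-8)) = -37828/(-1704) = -37828*(-1/1704) = 9457/426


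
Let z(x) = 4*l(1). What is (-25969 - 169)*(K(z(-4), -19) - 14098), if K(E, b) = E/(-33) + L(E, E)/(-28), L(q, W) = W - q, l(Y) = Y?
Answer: 12160390844/33 ≈ 3.6850e+8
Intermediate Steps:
z(x) = 4 (z(x) = 4*1 = 4)
K(E, b) = -E/33 (K(E, b) = E/(-33) + (E - E)/(-28) = E*(-1/33) + 0*(-1/28) = -E/33 + 0 = -E/33)
(-25969 - 169)*(K(z(-4), -19) - 14098) = (-25969 - 169)*(-1/33*4 - 14098) = -26138*(-4/33 - 14098) = -26138*(-465238/33) = 12160390844/33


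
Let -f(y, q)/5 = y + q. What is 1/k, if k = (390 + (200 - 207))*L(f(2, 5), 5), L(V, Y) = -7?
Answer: -1/2681 ≈ -0.00037300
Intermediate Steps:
f(y, q) = -5*q - 5*y (f(y, q) = -5*(y + q) = -5*(q + y) = -5*q - 5*y)
k = -2681 (k = (390 + (200 - 207))*(-7) = (390 - 7)*(-7) = 383*(-7) = -2681)
1/k = 1/(-2681) = -1/2681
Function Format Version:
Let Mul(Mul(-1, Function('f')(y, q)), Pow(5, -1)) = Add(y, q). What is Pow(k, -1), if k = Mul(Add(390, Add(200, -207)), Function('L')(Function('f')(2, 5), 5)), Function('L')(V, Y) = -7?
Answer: Rational(-1, 2681) ≈ -0.00037300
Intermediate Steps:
Function('f')(y, q) = Add(Mul(-5, q), Mul(-5, y)) (Function('f')(y, q) = Mul(-5, Add(y, q)) = Mul(-5, Add(q, y)) = Add(Mul(-5, q), Mul(-5, y)))
k = -2681 (k = Mul(Add(390, Add(200, -207)), -7) = Mul(Add(390, -7), -7) = Mul(383, -7) = -2681)
Pow(k, -1) = Pow(-2681, -1) = Rational(-1, 2681)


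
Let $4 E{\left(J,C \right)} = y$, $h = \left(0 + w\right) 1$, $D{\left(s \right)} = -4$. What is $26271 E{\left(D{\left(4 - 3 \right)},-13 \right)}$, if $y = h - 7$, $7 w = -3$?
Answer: $-48789$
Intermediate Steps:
$w = - \frac{3}{7}$ ($w = \frac{1}{7} \left(-3\right) = - \frac{3}{7} \approx -0.42857$)
$h = - \frac{3}{7}$ ($h = \left(0 - \frac{3}{7}\right) 1 = \left(- \frac{3}{7}\right) 1 = - \frac{3}{7} \approx -0.42857$)
$y = - \frac{52}{7}$ ($y = - \frac{3}{7} - 7 = - \frac{52}{7} \approx -7.4286$)
$E{\left(J,C \right)} = - \frac{13}{7}$ ($E{\left(J,C \right)} = \frac{1}{4} \left(- \frac{52}{7}\right) = - \frac{13}{7}$)
$26271 E{\left(D{\left(4 - 3 \right)},-13 \right)} = 26271 \left(- \frac{13}{7}\right) = -48789$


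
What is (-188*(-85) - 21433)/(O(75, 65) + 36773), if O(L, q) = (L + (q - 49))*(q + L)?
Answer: -5453/49513 ≈ -0.11013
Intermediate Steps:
O(L, q) = (L + q)*(-49 + L + q) (O(L, q) = (L + (-49 + q))*(L + q) = (-49 + L + q)*(L + q) = (L + q)*(-49 + L + q))
(-188*(-85) - 21433)/(O(75, 65) + 36773) = (-188*(-85) - 21433)/((75**2 + 65**2 - 49*75 - 49*65 + 2*75*65) + 36773) = (15980 - 21433)/((5625 + 4225 - 3675 - 3185 + 9750) + 36773) = -5453/(12740 + 36773) = -5453/49513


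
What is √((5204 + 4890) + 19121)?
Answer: √29215 ≈ 170.92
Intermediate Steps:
√((5204 + 4890) + 19121) = √(10094 + 19121) = √29215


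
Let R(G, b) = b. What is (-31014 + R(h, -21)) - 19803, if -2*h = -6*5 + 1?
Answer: -50838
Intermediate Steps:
h = 29/2 (h = -(-6*5 + 1)/2 = -(-30 + 1)/2 = -½*(-29) = 29/2 ≈ 14.500)
(-31014 + R(h, -21)) - 19803 = (-31014 - 21) - 19803 = -31035 - 19803 = -50838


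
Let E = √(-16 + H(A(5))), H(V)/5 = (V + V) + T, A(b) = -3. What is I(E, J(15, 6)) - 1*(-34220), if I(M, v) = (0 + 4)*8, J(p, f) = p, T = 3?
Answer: 34252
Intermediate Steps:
H(V) = 15 + 10*V (H(V) = 5*((V + V) + 3) = 5*(2*V + 3) = 5*(3 + 2*V) = 15 + 10*V)
E = I*√31 (E = √(-16 + (15 + 10*(-3))) = √(-16 + (15 - 30)) = √(-16 - 15) = √(-31) = I*√31 ≈ 5.5678*I)
I(M, v) = 32 (I(M, v) = 4*8 = 32)
I(E, J(15, 6)) - 1*(-34220) = 32 - 1*(-34220) = 32 + 34220 = 34252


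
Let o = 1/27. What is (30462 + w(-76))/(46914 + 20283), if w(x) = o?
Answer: 822475/1814319 ≈ 0.45332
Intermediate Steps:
o = 1/27 ≈ 0.037037
w(x) = 1/27
(30462 + w(-76))/(46914 + 20283) = (30462 + 1/27)/(46914 + 20283) = (822475/27)/67197 = (822475/27)*(1/67197) = 822475/1814319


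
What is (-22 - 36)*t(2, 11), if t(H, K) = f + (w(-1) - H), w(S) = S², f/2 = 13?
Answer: -1450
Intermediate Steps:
f = 26 (f = 2*13 = 26)
t(H, K) = 27 - H (t(H, K) = 26 + ((-1)² - H) = 26 + (1 - H) = 27 - H)
(-22 - 36)*t(2, 11) = (-22 - 36)*(27 - 1*2) = -58*(27 - 2) = -58*25 = -1450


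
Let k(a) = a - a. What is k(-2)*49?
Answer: 0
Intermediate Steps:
k(a) = 0
k(-2)*49 = 0*49 = 0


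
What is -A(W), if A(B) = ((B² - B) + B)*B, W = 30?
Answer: -27000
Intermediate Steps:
A(B) = B³ (A(B) = B²*B = B³)
-A(W) = -1*30³ = -1*27000 = -27000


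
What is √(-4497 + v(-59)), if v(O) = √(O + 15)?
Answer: √(-4497 + 2*I*√11) ≈ 0.0495 + 67.06*I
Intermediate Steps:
v(O) = √(15 + O)
√(-4497 + v(-59)) = √(-4497 + √(15 - 59)) = √(-4497 + √(-44)) = √(-4497 + 2*I*√11)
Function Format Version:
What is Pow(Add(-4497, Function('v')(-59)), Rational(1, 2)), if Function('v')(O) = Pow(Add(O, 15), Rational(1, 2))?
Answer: Pow(Add(-4497, Mul(2, I, Pow(11, Rational(1, 2)))), Rational(1, 2)) ≈ Add(0.0495, Mul(67.060, I))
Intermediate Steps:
Function('v')(O) = Pow(Add(15, O), Rational(1, 2))
Pow(Add(-4497, Function('v')(-59)), Rational(1, 2)) = Pow(Add(-4497, Pow(Add(15, -59), Rational(1, 2))), Rational(1, 2)) = Pow(Add(-4497, Pow(-44, Rational(1, 2))), Rational(1, 2)) = Pow(Add(-4497, Mul(2, I, Pow(11, Rational(1, 2)))), Rational(1, 2))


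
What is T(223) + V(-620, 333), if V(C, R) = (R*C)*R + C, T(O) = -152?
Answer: -68751952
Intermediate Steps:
V(C, R) = C + C*R**2 (V(C, R) = (C*R)*R + C = C*R**2 + C = C + C*R**2)
T(223) + V(-620, 333) = -152 - 620*(1 + 333**2) = -152 - 620*(1 + 110889) = -152 - 620*110890 = -152 - 68751800 = -68751952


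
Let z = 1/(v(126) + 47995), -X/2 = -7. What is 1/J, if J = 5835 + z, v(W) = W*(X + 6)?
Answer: 50515/294755026 ≈ 0.00017138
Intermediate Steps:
X = 14 (X = -2*(-7) = 14)
v(W) = 20*W (v(W) = W*(14 + 6) = W*20 = 20*W)
z = 1/50515 (z = 1/(20*126 + 47995) = 1/(2520 + 47995) = 1/50515 ≈ 1.9796e-5)
J = 294755026/50515 (J = 5835 + 1/50515 = 294755026/50515 ≈ 5835.0)
1/J = 1/(294755026/50515) = 50515/294755026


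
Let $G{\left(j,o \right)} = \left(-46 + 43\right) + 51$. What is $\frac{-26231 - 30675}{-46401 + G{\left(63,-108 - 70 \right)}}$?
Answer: $\frac{56906}{46353} \approx 1.2277$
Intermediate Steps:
$G{\left(j,o \right)} = 48$ ($G{\left(j,o \right)} = -3 + 51 = 48$)
$\frac{-26231 - 30675}{-46401 + G{\left(63,-108 - 70 \right)}} = \frac{-26231 - 30675}{-46401 + 48} = - \frac{56906}{-46353} = \left(-56906\right) \left(- \frac{1}{46353}\right) = \frac{56906}{46353}$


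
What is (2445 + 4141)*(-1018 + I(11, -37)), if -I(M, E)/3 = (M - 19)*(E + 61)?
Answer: -2911012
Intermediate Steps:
I(M, E) = -3*(-19 + M)*(61 + E) (I(M, E) = -3*(M - 19)*(E + 61) = -3*(-19 + M)*(61 + E))
(2445 + 4141)*(-1018 + I(11, -37)) = (2445 + 4141)*(-1018 + (3477 - 183*11 + 57*(-37) - 3*(-37)*11)) = 6586*(-1018 + (3477 - 2013 - 2109 + 1221)) = 6586*(-1018 + 576) = 6586*(-442) = -2911012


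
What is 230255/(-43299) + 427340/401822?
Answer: -37009064975/8699245389 ≈ -4.2543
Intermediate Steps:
230255/(-43299) + 427340/401822 = 230255*(-1/43299) + 427340*(1/401822) = -230255/43299 + 213670/200911 = -37009064975/8699245389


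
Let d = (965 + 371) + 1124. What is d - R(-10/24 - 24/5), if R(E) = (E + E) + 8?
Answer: 73873/30 ≈ 2462.4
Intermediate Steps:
R(E) = 8 + 2*E (R(E) = 2*E + 8 = 8 + 2*E)
d = 2460 (d = 1336 + 1124 = 2460)
d - R(-10/24 - 24/5) = 2460 - (8 + 2*(-10/24 - 24/5)) = 2460 - (8 + 2*(-10*1/24 - 24*⅕)) = 2460 - (8 + 2*(-5/12 - 24/5)) = 2460 - (8 + 2*(-313/60)) = 2460 - (8 - 313/30) = 2460 - 1*(-73/30) = 2460 + 73/30 = 73873/30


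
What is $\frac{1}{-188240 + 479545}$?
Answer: $\frac{1}{291305} \approx 3.4328 \cdot 10^{-6}$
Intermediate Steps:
$\frac{1}{-188240 + 479545} = \frac{1}{291305}$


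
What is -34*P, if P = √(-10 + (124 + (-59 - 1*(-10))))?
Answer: -34*√65 ≈ -274.12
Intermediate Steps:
P = √65 (P = √(-10 + (124 + (-59 + 10))) = √(-10 + (124 - 49)) = √(-10 + 75) = √65 ≈ 8.0623)
-34*P = -34*√65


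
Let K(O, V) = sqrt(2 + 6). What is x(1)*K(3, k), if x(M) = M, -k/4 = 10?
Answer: 2*sqrt(2) ≈ 2.8284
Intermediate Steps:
k = -40 (k = -4*10 = -40)
K(O, V) = 2*sqrt(2) (K(O, V) = sqrt(8) = 2*sqrt(2))
x(1)*K(3, k) = 1*(2*sqrt(2)) = 2*sqrt(2)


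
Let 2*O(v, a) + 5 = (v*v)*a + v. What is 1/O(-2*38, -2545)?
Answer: -2/14700001 ≈ -1.3605e-7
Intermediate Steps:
O(v, a) = -5/2 + v/2 + a*v²/2 (O(v, a) = -5/2 + ((v*v)*a + v)/2 = -5/2 + (v²*a + v)/2 = -5/2 + (a*v² + v)/2 = -5/2 + (v + a*v²)/2 = -5/2 + (v/2 + a*v²/2) = -5/2 + v/2 + a*v²/2)
1/O(-2*38, -2545) = 1/(-5/2 + (-2*38)/2 + (½)*(-2545)*(-2*38)²) = 1/(-5/2 + (½)*(-76) + (½)*(-2545)*(-76)²) = 1/(-5/2 - 38 + (½)*(-2545)*5776) = 1/(-5/2 - 38 - 7349960) = 1/(-14700001/2) = -2/14700001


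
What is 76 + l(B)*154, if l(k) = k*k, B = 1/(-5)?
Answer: 2054/25 ≈ 82.160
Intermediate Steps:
B = -⅕ ≈ -0.20000
l(k) = k²
76 + l(B)*154 = 76 + (-⅕)²*154 = 76 + (1/25)*154 = 76 + 154/25 = 2054/25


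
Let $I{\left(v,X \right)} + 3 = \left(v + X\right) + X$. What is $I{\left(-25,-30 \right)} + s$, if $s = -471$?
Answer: $-559$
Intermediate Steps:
$I{\left(v,X \right)} = -3 + v + 2 X$ ($I{\left(v,X \right)} = -3 + \left(\left(v + X\right) + X\right) = -3 + \left(\left(X + v\right) + X\right) = -3 + \left(v + 2 X\right) = -3 + v + 2 X$)
$I{\left(-25,-30 \right)} + s = \left(-3 - 25 + 2 \left(-30\right)\right) - 471 = \left(-3 - 25 - 60\right) - 471 = -88 - 471 = -559$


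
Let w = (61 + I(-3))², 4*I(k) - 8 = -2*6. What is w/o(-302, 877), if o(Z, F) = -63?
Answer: -400/7 ≈ -57.143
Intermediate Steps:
I(k) = -1 (I(k) = 2 + (-2*6)/4 = 2 + (¼)*(-12) = 2 - 3 = -1)
w = 3600 (w = (61 - 1)² = 60² = 3600)
w/o(-302, 877) = 3600/(-63) = 3600*(-1/63) = -400/7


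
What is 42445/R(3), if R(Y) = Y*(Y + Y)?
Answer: 42445/18 ≈ 2358.1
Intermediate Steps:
R(Y) = 2*Y² (R(Y) = Y*(2*Y) = 2*Y²)
42445/R(3) = 42445/((2*3²)) = 42445/((2*9)) = 42445/18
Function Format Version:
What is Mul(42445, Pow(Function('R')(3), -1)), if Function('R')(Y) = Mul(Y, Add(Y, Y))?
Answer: Rational(42445, 18) ≈ 2358.1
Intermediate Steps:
Function('R')(Y) = Mul(2, Pow(Y, 2)) (Function('R')(Y) = Mul(Y, Mul(2, Y)) = Mul(2, Pow(Y, 2)))
Mul(42445, Pow(Function('R')(3), -1)) = Mul(42445, Pow(Mul(2, Pow(3, 2)), -1)) = Mul(42445, Pow(Mul(2, 9), -1)) = Mul(42445, Pow(18, -1)) = Mul(42445, Rational(1, 18)) = Rational(42445, 18)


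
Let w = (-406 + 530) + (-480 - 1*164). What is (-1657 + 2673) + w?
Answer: 496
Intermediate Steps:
w = -520 (w = 124 + (-480 - 164) = 124 - 644 = -520)
(-1657 + 2673) + w = (-1657 + 2673) - 520 = 1016 - 520 = 496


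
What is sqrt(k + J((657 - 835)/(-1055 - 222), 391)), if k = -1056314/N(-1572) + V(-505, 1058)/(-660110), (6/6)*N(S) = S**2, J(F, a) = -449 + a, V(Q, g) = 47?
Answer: I*sqrt(15728785754382307970)/518846460 ≈ 7.6438*I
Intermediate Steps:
N(S) = S**2
k = -174349895047/407813317560 (k = -1056314/((-1572)**2) + 47/(-660110) = -1056314/2471184 + 47*(-1/660110) = -1056314*1/2471184 - 47/660110 = -528157/1235592 - 47/660110 = -174349895047/407813317560 ≈ -0.42752)
sqrt(k + J((657 - 835)/(-1055 - 222), 391)) = sqrt(-174349895047/407813317560 + (-449 + 391)) = sqrt(-174349895047/407813317560 - 58) = sqrt(-23827522313527/407813317560) = I*sqrt(15728785754382307970)/518846460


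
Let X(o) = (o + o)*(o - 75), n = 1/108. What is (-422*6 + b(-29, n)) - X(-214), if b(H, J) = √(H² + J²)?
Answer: -126224 + 5*√392377/108 ≈ -1.2620e+5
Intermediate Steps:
n = 1/108 ≈ 0.0092593
X(o) = 2*o*(-75 + o) (X(o) = (2*o)*(-75 + o) = 2*o*(-75 + o))
(-422*6 + b(-29, n)) - X(-214) = (-422*6 + √((-29)² + (1/108)²)) - 2*(-214)*(-75 - 214) = (-2532 + √(841 + 1/11664)) - 2*(-214)*(-289) = (-2532 + √(9809425/11664)) - 1*123692 = (-2532 + 5*√392377/108) - 123692 = -126224 + 5*√392377/108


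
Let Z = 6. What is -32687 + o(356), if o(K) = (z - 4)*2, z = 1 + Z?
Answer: -32681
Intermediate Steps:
z = 7 (z = 1 + 6 = 7)
o(K) = 6 (o(K) = (7 - 4)*2 = 3*2 = 6)
-32687 + o(356) = -32687 + 6 = -32681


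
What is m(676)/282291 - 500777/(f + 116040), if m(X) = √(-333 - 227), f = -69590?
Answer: -500777/46450 + 4*I*√35/282291 ≈ -10.781 + 8.383e-5*I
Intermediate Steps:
m(X) = 4*I*√35 (m(X) = √(-560) = 4*I*√35)
m(676)/282291 - 500777/(f + 116040) = (4*I*√35)/282291 - 500777/(-69590 + 116040) = (4*I*√35)*(1/282291) - 500777/46450 = 4*I*√35/282291 - 500777*1/46450 = 4*I*√35/282291 - 500777/46450 = -500777/46450 + 4*I*√35/282291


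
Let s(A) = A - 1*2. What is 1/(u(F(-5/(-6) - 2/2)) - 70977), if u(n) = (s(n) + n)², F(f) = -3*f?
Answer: -1/70976 ≈ -1.4089e-5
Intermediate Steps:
s(A) = -2 + A (s(A) = A - 2 = -2 + A)
u(n) = (-2 + 2*n)² (u(n) = ((-2 + n) + n)² = (-2 + 2*n)²)
1/(u(F(-5/(-6) - 2/2)) - 70977) = 1/(4*(-1 - 3*(-5/(-6) - 2/2))² - 70977) = 1/(4*(-1 - 3*(-5*(-⅙) - 2*½))² - 70977) = 1/(4*(-1 - 3*(⅚ - 1))² - 70977) = 1/(4*(-1 - 3*(-⅙))² - 70977) = 1/(4*(-1 + ½)² - 70977) = 1/(4*(-½)² - 70977) = 1/(4*(¼) - 70977) = 1/(1 - 70977) = 1/(-70976) = -1/70976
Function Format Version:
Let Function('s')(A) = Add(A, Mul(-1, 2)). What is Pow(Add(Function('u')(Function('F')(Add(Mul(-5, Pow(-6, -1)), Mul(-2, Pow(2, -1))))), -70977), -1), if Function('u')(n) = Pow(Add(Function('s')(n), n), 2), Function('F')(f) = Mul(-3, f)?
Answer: Rational(-1, 70976) ≈ -1.4089e-5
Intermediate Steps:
Function('s')(A) = Add(-2, A) (Function('s')(A) = Add(A, -2) = Add(-2, A))
Function('u')(n) = Pow(Add(-2, Mul(2, n)), 2) (Function('u')(n) = Pow(Add(Add(-2, n), n), 2) = Pow(Add(-2, Mul(2, n)), 2))
Pow(Add(Function('u')(Function('F')(Add(Mul(-5, Pow(-6, -1)), Mul(-2, Pow(2, -1))))), -70977), -1) = Pow(Add(Mul(4, Pow(Add(-1, Mul(-3, Add(Mul(-5, Pow(-6, -1)), Mul(-2, Pow(2, -1))))), 2)), -70977), -1) = Pow(Add(Mul(4, Pow(Add(-1, Mul(-3, Add(Mul(-5, Rational(-1, 6)), Mul(-2, Rational(1, 2))))), 2)), -70977), -1) = Pow(Add(Mul(4, Pow(Add(-1, Mul(-3, Add(Rational(5, 6), -1))), 2)), -70977), -1) = Pow(Add(Mul(4, Pow(Add(-1, Mul(-3, Rational(-1, 6))), 2)), -70977), -1) = Pow(Add(Mul(4, Pow(Add(-1, Rational(1, 2)), 2)), -70977), -1) = Pow(Add(Mul(4, Pow(Rational(-1, 2), 2)), -70977), -1) = Pow(Add(Mul(4, Rational(1, 4)), -70977), -1) = Pow(Add(1, -70977), -1) = Pow(-70976, -1) = Rational(-1, 70976)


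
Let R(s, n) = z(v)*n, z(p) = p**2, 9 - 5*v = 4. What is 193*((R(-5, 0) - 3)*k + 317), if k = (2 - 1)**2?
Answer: 60602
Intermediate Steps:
v = 1 (v = 9/5 - 1/5*4 = 9/5 - 4/5 = 1)
R(s, n) = n (R(s, n) = 1**2*n = 1*n = n)
k = 1 (k = 1**2 = 1)
193*((R(-5, 0) - 3)*k + 317) = 193*((0 - 3)*1 + 317) = 193*(-3*1 + 317) = 193*(-3 + 317) = 193*314 = 60602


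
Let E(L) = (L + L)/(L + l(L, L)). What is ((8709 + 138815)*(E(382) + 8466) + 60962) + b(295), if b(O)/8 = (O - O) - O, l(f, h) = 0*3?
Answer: 1249291834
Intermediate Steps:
l(f, h) = 0
E(L) = 2 (E(L) = (L + L)/(L + 0) = (2*L)/L = 2)
b(O) = -8*O (b(O) = 8*((O - O) - O) = 8*(0 - O) = 8*(-O) = -8*O)
((8709 + 138815)*(E(382) + 8466) + 60962) + b(295) = ((8709 + 138815)*(2 + 8466) + 60962) - 8*295 = (147524*8468 + 60962) - 2360 = (1249233232 + 60962) - 2360 = 1249294194 - 2360 = 1249291834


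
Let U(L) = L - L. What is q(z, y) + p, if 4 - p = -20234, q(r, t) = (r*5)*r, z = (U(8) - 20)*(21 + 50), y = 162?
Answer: 10102238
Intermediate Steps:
U(L) = 0
z = -1420 (z = (0 - 20)*(21 + 50) = -20*71 = -1420)
q(r, t) = 5*r² (q(r, t) = (5*r)*r = 5*r²)
p = 20238 (p = 4 - 1*(-20234) = 4 + 20234 = 20238)
q(z, y) + p = 5*(-1420)² + 20238 = 5*2016400 + 20238 = 10082000 + 20238 = 10102238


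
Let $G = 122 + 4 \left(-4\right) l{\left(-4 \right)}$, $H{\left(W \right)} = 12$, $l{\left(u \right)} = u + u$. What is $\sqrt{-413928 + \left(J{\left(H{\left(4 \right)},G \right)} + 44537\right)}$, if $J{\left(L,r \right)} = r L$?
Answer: $i \sqrt{366391} \approx 605.3 i$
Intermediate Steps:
$l{\left(u \right)} = 2 u$
$G = 250$ ($G = 122 + 4 \left(-4\right) 2 \left(-4\right) = 122 - -128 = 122 + 128 = 250$)
$J{\left(L,r \right)} = L r$
$\sqrt{-413928 + \left(J{\left(H{\left(4 \right)},G \right)} + 44537\right)} = \sqrt{-413928 + \left(12 \cdot 250 + 44537\right)} = \sqrt{-413928 + \left(3000 + 44537\right)} = \sqrt{-413928 + 47537} = \sqrt{-366391} = i \sqrt{366391}$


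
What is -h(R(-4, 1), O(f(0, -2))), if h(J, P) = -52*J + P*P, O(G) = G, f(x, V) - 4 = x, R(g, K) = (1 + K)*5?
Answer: 504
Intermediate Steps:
R(g, K) = 5 + 5*K
f(x, V) = 4 + x
h(J, P) = P² - 52*J (h(J, P) = -52*J + P² = P² - 52*J)
-h(R(-4, 1), O(f(0, -2))) = -((4 + 0)² - 52*(5 + 5*1)) = -(4² - 52*(5 + 5)) = -(16 - 52*10) = -(16 - 520) = -1*(-504) = 504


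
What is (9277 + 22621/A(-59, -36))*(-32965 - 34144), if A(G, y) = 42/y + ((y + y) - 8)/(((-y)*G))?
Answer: 865731534311/1199 ≈ 7.2204e+8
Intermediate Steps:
A(G, y) = 42/y - (-8 + 2*y)/(G*y) (A(G, y) = 42/y + (2*y - 8)/((-G*y)) = 42/y + (-8 + 2*y)*(-1/(G*y)) = 42/y - (-8 + 2*y)/(G*y))
(9277 + 22621/A(-59, -36))*(-32965 - 34144) = (9277 + 22621/((2*(4 - 1*(-36) + 21*(-59))/(-59*(-36)))))*(-32965 - 34144) = (9277 + 22621/((2*(-1/59)*(-1/36)*(4 + 36 - 1239))))*(-67109) = (9277 + 22621/((2*(-1/59)*(-1/36)*(-1199))))*(-67109) = (9277 + 22621/(-1199/1062))*(-67109) = (9277 + 22621*(-1062/1199))*(-67109) = (9277 - 24023502/1199)*(-67109) = -12900379/1199*(-67109) = 865731534311/1199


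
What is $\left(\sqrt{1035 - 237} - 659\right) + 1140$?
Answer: $481 + \sqrt{798} \approx 509.25$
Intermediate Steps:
$\left(\sqrt{1035 - 237} - 659\right) + 1140 = \left(\sqrt{798} - 659\right) + 1140 = \left(-659 + \sqrt{798}\right) + 1140 = 481 + \sqrt{798}$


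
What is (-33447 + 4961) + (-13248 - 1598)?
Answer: -43332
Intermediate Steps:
(-33447 + 4961) + (-13248 - 1598) = -28486 - 14846 = -43332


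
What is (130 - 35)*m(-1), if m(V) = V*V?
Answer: 95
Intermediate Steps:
m(V) = V²
(130 - 35)*m(-1) = (130 - 35)*(-1)² = 95*1 = 95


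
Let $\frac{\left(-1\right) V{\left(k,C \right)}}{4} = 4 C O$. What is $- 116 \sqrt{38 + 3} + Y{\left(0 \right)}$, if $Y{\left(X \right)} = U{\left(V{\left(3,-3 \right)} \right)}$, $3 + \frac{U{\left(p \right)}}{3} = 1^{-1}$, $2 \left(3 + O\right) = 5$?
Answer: $-6 - 116 \sqrt{41} \approx -748.76$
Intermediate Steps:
$O = - \frac{1}{2}$ ($O = -3 + \frac{1}{2} \cdot 5 = -3 + \frac{5}{2} = - \frac{1}{2} \approx -0.5$)
$V{\left(k,C \right)} = 8 C$ ($V{\left(k,C \right)} = - 4 \cdot 4 C \left(- \frac{1}{2}\right) = - 4 \left(- 2 C\right) = 8 C$)
$U{\left(p \right)} = -6$ ($U{\left(p \right)} = -9 + \frac{3}{1} = -9 + 3 \cdot 1 = -9 + 3 = -6$)
$Y{\left(X \right)} = -6$
$- 116 \sqrt{38 + 3} + Y{\left(0 \right)} = - 116 \sqrt{38 + 3} - 6 = - 116 \sqrt{41} - 6 = -6 - 116 \sqrt{41}$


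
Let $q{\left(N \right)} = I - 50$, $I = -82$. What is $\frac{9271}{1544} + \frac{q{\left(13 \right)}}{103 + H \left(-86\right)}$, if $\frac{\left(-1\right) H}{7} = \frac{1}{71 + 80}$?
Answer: $\frac{39665999}{8314440} \approx 4.7707$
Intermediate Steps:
$H = - \frac{7}{151}$ ($H = - \frac{7}{71 + 80} = - \frac{7}{151} \approx -0.046358$)
$q{\left(N \right)} = -132$ ($q{\left(N \right)} = -82 - 50 = -132$)
$\frac{9271}{1544} + \frac{q{\left(13 \right)}}{103 + H \left(-86\right)} = \frac{9271}{1544} - \frac{132}{103 - - \frac{602}{151}} = 9271 \cdot \frac{1}{1544} - \frac{132}{103 + \frac{602}{151}} = \frac{9271}{1544} - \frac{132}{\frac{16155}{151}} = \frac{9271}{1544} - \frac{6644}{5385} = \frac{39665999}{8314440}$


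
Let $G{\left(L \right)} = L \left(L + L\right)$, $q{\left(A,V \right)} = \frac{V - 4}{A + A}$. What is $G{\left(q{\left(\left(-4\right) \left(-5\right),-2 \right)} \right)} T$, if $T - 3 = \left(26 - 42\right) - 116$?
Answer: $- \frac{1161}{200} \approx -5.805$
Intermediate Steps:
$q{\left(A,V \right)} = \frac{-4 + V}{2 A}$
$G{\left(L \right)} = 2 L^{2}$ ($G{\left(L \right)} = L 2 L = 2 L^{2}$)
$T = -129$ ($T = 3 + \left(\left(26 - 42\right) - 116\right) = 3 - 132 = -129$)
$G{\left(q{\left(\left(-4\right) \left(-5\right),-2 \right)} \right)} T = 2 \left(\frac{-4 - 2}{2 \left(\left(-4\right) \left(-5\right)\right)}\right)^{2} \left(-129\right) = 2 \left(\frac{1}{2} \cdot \frac{1}{20} \left(-6\right)\right)^{2} \left(-129\right) = 2 \left(- \frac{3}{20}\right)^{2} \left(-129\right) = 2 \cdot \frac{9}{400} \left(-129\right) = \frac{9}{200} \left(-129\right) = - \frac{1161}{200}$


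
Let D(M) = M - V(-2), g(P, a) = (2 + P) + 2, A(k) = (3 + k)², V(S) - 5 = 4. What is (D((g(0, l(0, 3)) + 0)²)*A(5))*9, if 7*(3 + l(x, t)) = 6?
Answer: 4032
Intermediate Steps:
l(x, t) = -15/7 (l(x, t) = -3 + (⅐)*6 = -3 + 6/7 = -15/7)
V(S) = 9 (V(S) = 5 + 4 = 9)
g(P, a) = 4 + P
D(M) = -9 + M (D(M) = M - 1*9 = M - 9 = -9 + M)
(D((g(0, l(0, 3)) + 0)²)*A(5))*9 = ((-9 + ((4 + 0) + 0)²)*(3 + 5)²)*9 = ((-9 + (4 + 0)²)*8²)*9 = ((-9 + 4²)*64)*9 = ((-9 + 16)*64)*9 = (7*64)*9 = 448*9 = 4032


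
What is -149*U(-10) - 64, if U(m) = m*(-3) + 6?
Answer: -5428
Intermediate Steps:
U(m) = 6 - 3*m (U(m) = -3*m + 6 = 6 - 3*m)
-149*U(-10) - 64 = -149*(6 - 3*(-10)) - 64 = -149*(6 + 30) - 64 = -149*36 - 64 = -5364 - 64 = -5428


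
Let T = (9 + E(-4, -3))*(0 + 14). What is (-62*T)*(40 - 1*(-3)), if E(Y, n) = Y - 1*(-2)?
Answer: -261268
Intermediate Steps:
E(Y, n) = 2 + Y (E(Y, n) = Y + 2 = 2 + Y)
T = 98 (T = (9 + (2 - 4))*(0 + 14) = (9 - 2)*14 = 7*14 = 98)
(-62*T)*(40 - 1*(-3)) = (-62*98)*(40 - 1*(-3)) = -6076*(40 + 3) = -6076*43 = -261268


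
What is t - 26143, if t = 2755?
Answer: -23388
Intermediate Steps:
t - 26143 = 2755 - 26143 = -23388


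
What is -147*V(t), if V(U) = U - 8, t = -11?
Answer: 2793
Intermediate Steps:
V(U) = -8 + U
-147*V(t) = -147*(-8 - 11) = -147*(-19) = 2793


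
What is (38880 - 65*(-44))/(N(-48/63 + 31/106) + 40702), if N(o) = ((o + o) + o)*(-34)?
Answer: 15485540/15118207 ≈ 1.0243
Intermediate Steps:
N(o) = -102*o (N(o) = (2*o + o)*(-34) = (3*o)*(-34) = -102*o)
(38880 - 65*(-44))/(N(-48/63 + 31/106) + 40702) = (38880 - 65*(-44))/(-102*(-48/63 + 31/106) + 40702) = (38880 + 2860)/(-102*(-48*1/63 + 31*(1/106)) + 40702) = 41740/(-102*(-16/21 + 31/106) + 40702) = 41740/(-102*(-1045/2226) + 40702) = 41740/(17765/371 + 40702) = 41740/(15118207/371) = 41740*(371/15118207) = 15485540/15118207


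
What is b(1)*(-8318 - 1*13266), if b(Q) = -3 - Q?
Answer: 86336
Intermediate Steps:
b(1)*(-8318 - 1*13266) = (-3 - 1*1)*(-8318 - 1*13266) = (-3 - 1)*(-8318 - 13266) = -4*(-21584) = 86336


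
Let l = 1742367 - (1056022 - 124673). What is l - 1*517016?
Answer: 294002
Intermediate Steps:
l = 811018 (l = 1742367 - 1*931349 = 1742367 - 931349 = 811018)
l - 1*517016 = 811018 - 1*517016 = 811018 - 517016 = 294002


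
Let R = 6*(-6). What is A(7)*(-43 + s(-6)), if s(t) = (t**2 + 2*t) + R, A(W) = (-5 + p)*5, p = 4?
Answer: 275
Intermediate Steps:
R = -36
A(W) = -5 (A(W) = (-5 + 4)*5 = -1*5 = -5)
s(t) = -36 + t**2 + 2*t (s(t) = (t**2 + 2*t) - 36 = -36 + t**2 + 2*t)
A(7)*(-43 + s(-6)) = -5*(-43 + (-36 + (-6)**2 + 2*(-6))) = -5*(-43 + (-36 + 36 - 12)) = -5*(-43 - 12) = -5*(-55) = 275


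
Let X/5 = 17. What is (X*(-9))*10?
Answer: -7650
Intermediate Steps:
X = 85 (X = 5*17 = 85)
(X*(-9))*10 = (85*(-9))*10 = -765*10 = -7650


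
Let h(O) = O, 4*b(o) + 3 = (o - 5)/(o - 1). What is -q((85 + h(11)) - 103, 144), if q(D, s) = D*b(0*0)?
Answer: 7/2 ≈ 3.5000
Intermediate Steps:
b(o) = -¾ + (-5 + o)/(4*(-1 + o)) (b(o) = -¾ + ((o - 5)/(o - 1))/4 = -¾ + ((-5 + o)/(-1 + o))/4 = -¾ + (-5 + o)/(4*(-1 + o)))
q(D, s) = D/2 (q(D, s) = D*((-1 - 0*0)/(2*(-1 + 0*0))) = D*((-1 - 1*0)/(2*(-1 + 0))) = D*((½)*(-1 + 0)/(-1)) = D*((½)*(-1)*(-1)) = D*(½) = D/2)
-q((85 + h(11)) - 103, 144) = -((85 + 11) - 103)/2 = -(96 - 103)/2 = -(-7)/2 = -1*(-7/2) = 7/2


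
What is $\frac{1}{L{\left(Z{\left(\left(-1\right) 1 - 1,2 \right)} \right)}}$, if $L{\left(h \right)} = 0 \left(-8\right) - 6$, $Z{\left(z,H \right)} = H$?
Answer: $- \frac{1}{6} \approx -0.16667$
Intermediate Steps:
$L{\left(h \right)} = -6$ ($L{\left(h \right)} = 0 - 6 = -6$)
$\frac{1}{L{\left(Z{\left(\left(-1\right) 1 - 1,2 \right)} \right)}} = \frac{1}{-6} = - \frac{1}{6}$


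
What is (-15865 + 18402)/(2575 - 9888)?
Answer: -2537/7313 ≈ -0.34692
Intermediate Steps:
(-15865 + 18402)/(2575 - 9888) = 2537/(-7313) = 2537*(-1/7313) = -2537/7313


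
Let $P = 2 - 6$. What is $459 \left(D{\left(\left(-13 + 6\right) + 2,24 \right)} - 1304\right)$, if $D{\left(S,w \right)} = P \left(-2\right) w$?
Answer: $-510408$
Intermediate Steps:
$P = -4$ ($P = 2 - 6 = -4$)
$D{\left(S,w \right)} = 8 w$ ($D{\left(S,w \right)} = \left(-4\right) \left(-2\right) w = 8 w$)
$459 \left(D{\left(\left(-13 + 6\right) + 2,24 \right)} - 1304\right) = 459 \left(8 \cdot 24 - 1304\right) = 459 \left(192 - 1304\right) = 459 \left(-1112\right) = -510408$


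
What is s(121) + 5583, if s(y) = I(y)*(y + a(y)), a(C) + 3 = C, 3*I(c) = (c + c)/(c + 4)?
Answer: 2151463/375 ≈ 5737.2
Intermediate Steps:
I(c) = 2*c/(3*(4 + c)) (I(c) = ((c + c)/(c + 4))/3 = ((2*c)/(4 + c))/3 = (2*c/(4 + c))/3 = 2*c/(3*(4 + c)))
a(C) = -3 + C
s(y) = 2*y*(-3 + 2*y)/(3*(4 + y)) (s(y) = (2*y/(3*(4 + y)))*(y + (-3 + y)) = (2*y/(3*(4 + y)))*(-3 + 2*y) = 2*y*(-3 + 2*y)/(3*(4 + y)))
s(121) + 5583 = (⅔)*121*(-3 + 2*121)/(4 + 121) + 5583 = (⅔)*121*(-3 + 242)/125 + 5583 = (⅔)*121*(1/125)*239 + 5583 = 57838/375 + 5583 = 2151463/375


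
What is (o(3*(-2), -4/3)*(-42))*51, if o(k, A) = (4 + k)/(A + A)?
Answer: -3213/2 ≈ -1606.5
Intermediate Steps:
o(k, A) = (4 + k)/(2*A) (o(k, A) = (4 + k)/((2*A)) = (4 + k)*(1/(2*A)) = (4 + k)/(2*A))
(o(3*(-2), -4/3)*(-42))*51 = (((4 + 3*(-2))/(2*((-4/3))))*(-42))*51 = (((4 - 6)/(2*((-4*1/3))))*(-42))*51 = (((1/2)*(-2)/(-4/3))*(-42))*51 = (((1/2)*(-3/4)*(-2))*(-42))*51 = ((3/4)*(-42))*51 = -63/2*51 = -3213/2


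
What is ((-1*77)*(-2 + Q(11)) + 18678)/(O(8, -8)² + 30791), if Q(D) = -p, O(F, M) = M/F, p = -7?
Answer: 18293/30792 ≈ 0.59408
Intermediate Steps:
Q(D) = 7 (Q(D) = -1*(-7) = 7)
((-1*77)*(-2 + Q(11)) + 18678)/(O(8, -8)² + 30791) = ((-1*77)*(-2 + 7) + 18678)/((-8/8)² + 30791) = (-77*5 + 18678)/((-8*⅛)² + 30791) = (-385 + 18678)/((-1)² + 30791) = 18293/(1 + 30791) = 18293/30792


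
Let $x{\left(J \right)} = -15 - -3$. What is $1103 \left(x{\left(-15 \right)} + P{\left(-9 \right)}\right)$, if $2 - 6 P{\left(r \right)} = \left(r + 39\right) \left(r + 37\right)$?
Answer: $- \frac{501865}{3} \approx -1.6729 \cdot 10^{5}$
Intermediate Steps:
$P{\left(r \right)} = \frac{1}{3} - \frac{\left(37 + r\right) \left(39 + r\right)}{6}$ ($P{\left(r \right)} = \frac{1}{3} - \frac{\left(r + 39\right) \left(r + 37\right)}{6} = \frac{1}{3} - \frac{\left(39 + r\right) \left(37 + r\right)}{6} = \frac{1}{3} - \frac{\left(37 + r\right) \left(39 + r\right)}{6}$)
$x{\left(J \right)} = -12$ ($x{\left(J \right)} = -15 + 3 = -12$)
$1103 \left(x{\left(-15 \right)} + P{\left(-9 \right)}\right) = 1103 \left(-12 - \left(\frac{757}{6} + \frac{27}{2}\right)\right) = 1103 \left(-12 - \frac{419}{3}\right) = 1103 \left(- \frac{455}{3}\right) = - \frac{501865}{3}$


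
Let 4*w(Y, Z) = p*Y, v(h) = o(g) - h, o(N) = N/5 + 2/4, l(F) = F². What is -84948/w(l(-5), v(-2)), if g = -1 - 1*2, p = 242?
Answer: -169896/3025 ≈ -56.164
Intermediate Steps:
g = -3 (g = -1 - 2 = -3)
o(N) = ½ + N/5 (o(N) = N*(⅕) + 2*(¼) = N/5 + ½ = ½ + N/5)
v(h) = -⅒ - h (v(h) = (½ + (⅕)*(-3)) - h = (½ - ⅗) - h = -⅒ - h)
w(Y, Z) = 121*Y/2 (w(Y, Z) = (242*Y)/4 = 121*Y/2)
-84948/w(l(-5), v(-2)) = -84948/((121/2)*(-5)²) = -84948/((121/2)*25) = -84948/3025/2 = -84948*2/3025 = -169896/3025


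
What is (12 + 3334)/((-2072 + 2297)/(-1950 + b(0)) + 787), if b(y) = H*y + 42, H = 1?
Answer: 709352/166819 ≈ 4.2522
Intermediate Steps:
b(y) = 42 + y (b(y) = 1*y + 42 = y + 42 = 42 + y)
(12 + 3334)/((-2072 + 2297)/(-1950 + b(0)) + 787) = (12 + 3334)/((-2072 + 2297)/(-1950 + (42 + 0)) + 787) = 3346/(225/(-1950 + 42) + 787) = 3346/(225/(-1908) + 787) = 3346/(225*(-1/1908) + 787) = 3346/(-25/212 + 787) = 3346/(166819/212) = 3346*(212/166819) = 709352/166819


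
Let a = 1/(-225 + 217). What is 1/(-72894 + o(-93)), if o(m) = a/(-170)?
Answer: -1360/99135839 ≈ -1.3719e-5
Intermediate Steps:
a = -1/8 (a = 1/(-8) = -1/8 ≈ -0.12500)
o(m) = 1/1360 (o(m) = -1/8/(-170) = -1/8*(-1/170) = 1/1360)
1/(-72894 + o(-93)) = 1/(-72894 + 1/1360) = 1/(-99135839/1360) = -1360/99135839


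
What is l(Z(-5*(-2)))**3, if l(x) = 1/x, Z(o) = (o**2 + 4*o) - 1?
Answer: 1/2685619 ≈ 3.7235e-7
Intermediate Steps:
Z(o) = -1 + o**2 + 4*o
l(Z(-5*(-2)))**3 = (1/(-1 + (-5*(-2))**2 + 4*(-5*(-2))))**3 = (1/(-1 + 10**2 + 4*10))**3 = (1/(-1 + 100 + 40))**3 = (1/139)**3 = 1/2685619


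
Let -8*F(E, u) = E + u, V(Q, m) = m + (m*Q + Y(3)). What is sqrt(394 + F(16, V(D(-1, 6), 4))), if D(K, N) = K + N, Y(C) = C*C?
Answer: sqrt(6206)/4 ≈ 19.695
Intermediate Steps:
Y(C) = C**2
V(Q, m) = 9 + m + Q*m (V(Q, m) = m + (m*Q + 3**2) = m + (Q*m + 9) = m + (9 + Q*m) = 9 + m + Q*m)
F(E, u) = -E/8 - u/8 (F(E, u) = -(E + u)/8 = -E/8 - u/8)
sqrt(394 + F(16, V(D(-1, 6), 4))) = sqrt(394 + (-1/8*16 - (9 + 4 + (-1 + 6)*4)/8)) = sqrt(394 + (-2 - (9 + 4 + 5*4)/8)) = sqrt(394 + (-2 - (9 + 4 + 20)/8)) = sqrt(394 + (-2 - 1/8*33)) = sqrt(394 + (-2 - 33/8)) = sqrt(394 - 49/8) = sqrt(3103/8) = sqrt(6206)/4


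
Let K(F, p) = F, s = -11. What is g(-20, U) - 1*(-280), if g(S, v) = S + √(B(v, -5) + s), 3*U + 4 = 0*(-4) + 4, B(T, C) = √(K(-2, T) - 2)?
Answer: 260 + √(-11 + 2*I) ≈ 260.3 + 3.3302*I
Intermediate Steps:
B(T, C) = 2*I (B(T, C) = √(-2 - 2) = √(-4) = 2*I)
U = 0 (U = -4/3 + (0*(-4) + 4)/3 = -4/3 + (0 + 4)/3 = -4/3 + (⅓)*4 = -4/3 + 4/3 = 0)
g(S, v) = S + √(-11 + 2*I) (g(S, v) = S + √(2*I - 11) = S + √(-11 + 2*I))
g(-20, U) - 1*(-280) = (-20 + √(-11 + 2*I)) - 1*(-280) = (-20 + √(-11 + 2*I)) + 280 = 260 + √(-11 + 2*I)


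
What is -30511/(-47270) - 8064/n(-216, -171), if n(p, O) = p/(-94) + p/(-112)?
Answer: -27859451461/14606430 ≈ -1907.3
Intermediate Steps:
n(p, O) = -103*p/5264 (n(p, O) = p*(-1/94) + p*(-1/112) = -p/94 - p/112 = -103*p/5264)
-30511/(-47270) - 8064/n(-216, -171) = -30511/(-47270) - 8064/((-103/5264*(-216))) = -30511*(-1/47270) - 8064/2781/658 = 30511/47270 - 8064*658/2781 = 30511/47270 - 589568/309 = -27859451461/14606430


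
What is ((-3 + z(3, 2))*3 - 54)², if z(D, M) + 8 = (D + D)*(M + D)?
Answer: 9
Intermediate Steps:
z(D, M) = -8 + 2*D*(D + M) (z(D, M) = -8 + (D + D)*(M + D) = -8 + (2*D)*(D + M) = -8 + 2*D*(D + M))
((-3 + z(3, 2))*3 - 54)² = ((-3 + (-8 + 2*3² + 2*3*2))*3 - 54)² = ((-3 + (-8 + 2*9 + 12))*3 - 54)² = ((-3 + (-8 + 18 + 12))*3 - 54)² = ((-3 + 22)*3 - 54)² = (19*3 - 54)² = (57 - 54)² = 3² = 9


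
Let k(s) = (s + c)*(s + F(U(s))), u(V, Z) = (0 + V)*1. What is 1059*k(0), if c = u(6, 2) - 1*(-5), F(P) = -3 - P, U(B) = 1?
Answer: -46596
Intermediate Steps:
u(V, Z) = V (u(V, Z) = V*1 = V)
c = 11 (c = 6 - 1*(-5) = 6 + 5 = 11)
k(s) = (-4 + s)*(11 + s) (k(s) = (s + 11)*(s + (-3 - 1*1)) = (11 + s)*(s + (-3 - 1)) = (11 + s)*(s - 4) = (11 + s)*(-4 + s) = (-4 + s)*(11 + s))
1059*k(0) = 1059*(-44 + 0**2 + 7*0) = 1059*(-44 + 0 + 0) = 1059*(-44) = -46596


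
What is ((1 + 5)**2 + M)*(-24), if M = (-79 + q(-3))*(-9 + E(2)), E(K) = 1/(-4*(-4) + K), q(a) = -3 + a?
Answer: -57332/3 ≈ -19111.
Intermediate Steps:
E(K) = 1/(16 + K)
M = 13685/18 (M = (-79 + (-3 - 3))*(-9 + 1/(16 + 2)) = (-79 - 6)*(-9 + 1/18) = -85*(-9 + 1/18) = -85*(-161/18) = 13685/18 ≈ 760.28)
((1 + 5)**2 + M)*(-24) = ((1 + 5)**2 + 13685/18)*(-24) = (6**2 + 13685/18)*(-24) = (36 + 13685/18)*(-24) = (14333/18)*(-24) = -57332/3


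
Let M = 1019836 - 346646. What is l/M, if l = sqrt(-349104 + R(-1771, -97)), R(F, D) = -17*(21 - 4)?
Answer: I*sqrt(349393)/673190 ≈ 0.00087805*I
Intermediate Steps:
R(F, D) = -289 (R(F, D) = -17*17 = -289)
M = 673190
l = I*sqrt(349393) (l = sqrt(-349104 - 289) = sqrt(-349393) = I*sqrt(349393) ≈ 591.09*I)
l/M = (I*sqrt(349393))/673190 = (I*sqrt(349393))*(1/673190) = I*sqrt(349393)/673190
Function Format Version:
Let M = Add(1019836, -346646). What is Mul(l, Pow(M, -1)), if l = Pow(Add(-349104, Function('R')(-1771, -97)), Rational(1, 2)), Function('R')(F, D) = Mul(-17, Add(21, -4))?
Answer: Mul(Rational(1, 673190), I, Pow(349393, Rational(1, 2))) ≈ Mul(0.00087805, I)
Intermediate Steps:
Function('R')(F, D) = -289 (Function('R')(F, D) = Mul(-17, 17) = -289)
M = 673190
l = Mul(I, Pow(349393, Rational(1, 2))) (l = Pow(Add(-349104, -289), Rational(1, 2)) = Pow(-349393, Rational(1, 2)) = Mul(I, Pow(349393, Rational(1, 2))) ≈ Mul(591.09, I))
Mul(l, Pow(M, -1)) = Mul(Mul(I, Pow(349393, Rational(1, 2))), Pow(673190, -1)) = Mul(Mul(I, Pow(349393, Rational(1, 2))), Rational(1, 673190)) = Mul(Rational(1, 673190), I, Pow(349393, Rational(1, 2)))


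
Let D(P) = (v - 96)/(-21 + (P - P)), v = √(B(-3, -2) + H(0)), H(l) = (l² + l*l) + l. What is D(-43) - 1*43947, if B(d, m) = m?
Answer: -307597/7 - I*√2/21 ≈ -43942.0 - 0.067343*I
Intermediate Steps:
H(l) = l + 2*l² (H(l) = (l² + l²) + l = 2*l² + l = l + 2*l²)
v = I*√2 (v = √(-2 + 0*(1 + 2*0)) = √(-2 + 0*(1 + 0)) = √(-2 + 0*1) = √(-2 + 0) = √(-2) = I*√2 ≈ 1.4142*I)
D(P) = 32/7 - I*√2/21 (D(P) = (I*√2 - 96)/(-21 + (P - P)) = (-96 + I*√2)/(-21 + 0) = (-96 + I*√2)/(-21) = (-96 + I*√2)*(-1/21) = 32/7 - I*√2/21)
D(-43) - 1*43947 = (32/7 - I*√2/21) - 1*43947 = (32/7 - I*√2/21) - 43947 = -307597/7 - I*√2/21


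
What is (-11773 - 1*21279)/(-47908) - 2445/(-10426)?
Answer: 115433803/124872202 ≈ 0.92442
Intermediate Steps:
(-11773 - 1*21279)/(-47908) - 2445/(-10426) = (-11773 - 21279)*(-1/47908) - 2445*(-1/10426) = -33052*(-1/47908) + 2445/10426 = 8263/11977 + 2445/10426 = 115433803/124872202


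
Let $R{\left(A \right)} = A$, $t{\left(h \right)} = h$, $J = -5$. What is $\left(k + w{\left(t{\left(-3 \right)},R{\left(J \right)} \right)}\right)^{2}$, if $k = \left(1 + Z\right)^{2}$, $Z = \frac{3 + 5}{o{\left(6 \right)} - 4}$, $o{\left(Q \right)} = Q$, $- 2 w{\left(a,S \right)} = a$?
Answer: $\frac{2809}{4} \approx 702.25$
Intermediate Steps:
$w{\left(a,S \right)} = - \frac{a}{2}$
$Z = 4$ ($Z = \frac{3 + 5}{6 - 4} = \frac{8}{2} = 8 \cdot \frac{1}{2} = 4$)
$k = 25$ ($k = \left(1 + 4\right)^{2} = 5^{2} = 25$)
$\left(k + w{\left(t{\left(-3 \right)},R{\left(J \right)} \right)}\right)^{2} = \left(25 - - \frac{3}{2}\right)^{2} = \left(25 + \frac{3}{2}\right)^{2} = \left(\frac{53}{2}\right)^{2} = \frac{2809}{4}$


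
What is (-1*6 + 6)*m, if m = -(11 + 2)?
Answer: 0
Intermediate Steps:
m = -13 (m = -1*13 = -13)
(-1*6 + 6)*m = (-1*6 + 6)*(-13) = (-6 + 6)*(-13) = 0*(-13) = 0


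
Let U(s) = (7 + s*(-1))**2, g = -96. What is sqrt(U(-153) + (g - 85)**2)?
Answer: sqrt(58361) ≈ 241.58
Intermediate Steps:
U(s) = (7 - s)**2
sqrt(U(-153) + (g - 85)**2) = sqrt((-7 - 153)**2 + (-96 - 85)**2) = sqrt((-160)**2 + (-181)**2) = sqrt(25600 + 32761) = sqrt(58361)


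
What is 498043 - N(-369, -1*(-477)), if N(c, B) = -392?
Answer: 498435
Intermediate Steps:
498043 - N(-369, -1*(-477)) = 498043 - 1*(-392) = 498043 + 392 = 498435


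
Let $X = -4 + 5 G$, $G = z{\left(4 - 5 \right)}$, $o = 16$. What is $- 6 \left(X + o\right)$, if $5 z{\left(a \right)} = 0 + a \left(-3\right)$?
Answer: $-90$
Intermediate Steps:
$z{\left(a \right)} = - \frac{3 a}{5}$ ($z{\left(a \right)} = \frac{0 + a \left(-3\right)}{5} = \frac{0 - 3 a}{5} = \frac{\left(-3\right) a}{5} = - \frac{3 a}{5}$)
$G = \frac{3}{5}$ ($G = - \frac{3 \left(4 - 5\right)}{5} = \left(- \frac{3}{5}\right) \left(-1\right) = \frac{3}{5} \approx 0.6$)
$X = -1$ ($X = -4 + 5 \cdot \frac{3}{5} = -4 + 3 = -1$)
$- 6 \left(X + o\right) = - 6 \left(-1 + 16\right) = \left(-6\right) 15 = -90$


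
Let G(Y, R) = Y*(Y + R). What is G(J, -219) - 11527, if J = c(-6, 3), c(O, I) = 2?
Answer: -11961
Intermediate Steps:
J = 2
G(Y, R) = Y*(R + Y)
G(J, -219) - 11527 = 2*(-219 + 2) - 11527 = 2*(-217) - 11527 = -434 - 11527 = -11961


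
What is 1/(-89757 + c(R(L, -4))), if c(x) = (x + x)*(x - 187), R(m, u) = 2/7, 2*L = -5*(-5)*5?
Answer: -49/4403321 ≈ -1.1128e-5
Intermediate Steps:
L = 125/2 (L = (-5*(-5)*5)/2 = (25*5)/2 = (½)*125 = 125/2 ≈ 62.500)
R(m, u) = 2/7 (R(m, u) = 2*(⅐) = 2/7)
c(x) = 2*x*(-187 + x) (c(x) = (2*x)*(-187 + x) = 2*x*(-187 + x))
1/(-89757 + c(R(L, -4))) = 1/(-89757 + 2*(2/7)*(-187 + 2/7)) = 1/(-89757 + 2*(2/7)*(-1307/7)) = 1/(-89757 - 5228/49) = 1/(-4403321/49) = -49/4403321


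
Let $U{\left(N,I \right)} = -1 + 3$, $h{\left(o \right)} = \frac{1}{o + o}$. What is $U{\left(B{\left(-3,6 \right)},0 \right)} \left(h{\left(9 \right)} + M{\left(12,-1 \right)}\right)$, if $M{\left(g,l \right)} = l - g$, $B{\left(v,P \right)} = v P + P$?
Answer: $- \frac{233}{9} \approx -25.889$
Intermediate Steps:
$B{\left(v,P \right)} = P + P v$ ($B{\left(v,P \right)} = P v + P = P + P v$)
$h{\left(o \right)} = \frac{1}{2 o}$
$U{\left(N,I \right)} = 2$
$U{\left(B{\left(-3,6 \right)},0 \right)} \left(h{\left(9 \right)} + M{\left(12,-1 \right)}\right) = 2 \left(\frac{1}{2 \cdot 9} - 13\right) = 2 \left(\frac{1}{2} \cdot \frac{1}{9} - 13\right) = 2 \left(\frac{1}{18} - 13\right) = 2 \left(- \frac{233}{18}\right) = - \frac{233}{9}$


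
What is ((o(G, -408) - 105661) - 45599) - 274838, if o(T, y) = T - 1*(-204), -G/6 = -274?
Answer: -424250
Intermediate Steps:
G = 1644 (G = -6*(-274) = 1644)
o(T, y) = 204 + T (o(T, y) = T + 204 = 204 + T)
((o(G, -408) - 105661) - 45599) - 274838 = (((204 + 1644) - 105661) - 45599) - 274838 = ((1848 - 105661) - 45599) - 274838 = (-103813 - 45599) - 274838 = -149412 - 274838 = -424250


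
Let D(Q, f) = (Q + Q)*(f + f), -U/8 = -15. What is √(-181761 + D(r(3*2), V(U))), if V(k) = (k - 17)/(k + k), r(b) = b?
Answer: I*√18175070/10 ≈ 426.32*I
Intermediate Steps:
U = 120 (U = -8*(-15) = 120)
V(k) = (-17 + k)/(2*k) (V(k) = (-17 + k)/((2*k)) = (-17 + k)*(1/(2*k)) = (-17 + k)/(2*k))
D(Q, f) = 4*Q*f (D(Q, f) = (2*Q)*(2*f) = 4*Q*f)
√(-181761 + D(r(3*2), V(U))) = √(-181761 + 4*(3*2)*((½)*(-17 + 120)/120)) = √(-181761 + 4*6*((½)*(1/120)*103)) = √(-181761 + 4*6*(103/240)) = √(-181761 + 103/10) = √(-1817507/10) = I*√18175070/10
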